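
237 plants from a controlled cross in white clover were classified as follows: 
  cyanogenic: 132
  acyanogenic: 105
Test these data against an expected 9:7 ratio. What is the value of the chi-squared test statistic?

Expected counts for N = 237 under a 9:7 ratio (total parts = 16):
  cyanogenic: 237 × 9/16 = 133.3125
  acyanogenic: 237 × 7/16 = 103.6875
χ² = Σ (O − E)² / E
  cyanogenic: (132 − 133.3125)² / 133.3125 = 0.0129
  acyanogenic: (105 − 103.6875)² / 103.6875 = 0.0166
χ² = 0.0129 + 0.0166 = 0.0295 ≈ 0.030

0.030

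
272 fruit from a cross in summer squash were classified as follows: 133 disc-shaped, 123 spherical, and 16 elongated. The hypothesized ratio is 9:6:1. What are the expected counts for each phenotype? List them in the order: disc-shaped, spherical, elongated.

The 9:6:1 ratio has 16 parts, so with N = 272 the expected counts are:
  disc-shaped: 272 × 9/16 = 153
  spherical: 272 × 6/16 = 102
  elongated: 272 × 1/16 = 17

153, 102, 17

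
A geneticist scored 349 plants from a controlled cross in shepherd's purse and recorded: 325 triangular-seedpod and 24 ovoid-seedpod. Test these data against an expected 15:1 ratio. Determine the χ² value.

Under the 15:1 hypothesis (Σ ratio = 16, N = 349):
  triangular-seedpod: 349 × 15/16 = 327.1875
  ovoid-seedpod: 349 × 1/16 = 21.8125
χ² = Σ (O − E)² / E
  triangular-seedpod: (325 − 327.1875)² / 327.1875 = 0.0146
  ovoid-seedpod: (24 − 21.8125)² / 21.8125 = 0.2194
χ² = 0.0146 + 0.2194 = 0.234

0.234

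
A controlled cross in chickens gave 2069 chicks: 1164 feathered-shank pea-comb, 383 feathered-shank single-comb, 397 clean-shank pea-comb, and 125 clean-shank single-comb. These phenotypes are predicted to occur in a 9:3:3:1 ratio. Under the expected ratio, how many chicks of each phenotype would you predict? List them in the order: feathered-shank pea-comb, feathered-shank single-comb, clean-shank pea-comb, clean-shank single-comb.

The 9:3:3:1 ratio has 16 parts, so with N = 2069 the expected counts are:
  feathered-shank pea-comb: 2069 × 9/16 = 1163.8125
  feathered-shank single-comb: 2069 × 3/16 = 387.9375
  clean-shank pea-comb: 2069 × 3/16 = 387.9375
  clean-shank single-comb: 2069 × 1/16 = 129.3125

1163.8125, 387.9375, 387.9375, 129.3125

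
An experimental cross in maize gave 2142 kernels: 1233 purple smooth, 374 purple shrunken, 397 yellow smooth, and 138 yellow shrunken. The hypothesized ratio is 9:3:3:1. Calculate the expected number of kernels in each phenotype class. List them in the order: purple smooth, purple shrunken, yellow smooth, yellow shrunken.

1204.875, 401.625, 401.625, 133.875

Total ratio parts = 16. Expected numbers out of 2142:
  purple smooth: 2142 × 9/16 = 1204.875
  purple shrunken: 2142 × 3/16 = 401.625
  yellow smooth: 2142 × 3/16 = 401.625
  yellow shrunken: 2142 × 1/16 = 133.875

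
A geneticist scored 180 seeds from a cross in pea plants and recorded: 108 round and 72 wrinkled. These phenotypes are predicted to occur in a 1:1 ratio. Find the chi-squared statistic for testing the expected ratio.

7.200

Total ratio parts = 2. Expected numbers out of 180:
  round: 180 × 1/2 = 90
  wrinkled: 180 × 1/2 = 90
χ² = Σ (O − E)² / E
  round: (108 − 90)² / 90 = 3.6000
  wrinkled: (72 − 90)² / 90 = 3.6000
χ² = 3.6000 + 3.6000 = 7.200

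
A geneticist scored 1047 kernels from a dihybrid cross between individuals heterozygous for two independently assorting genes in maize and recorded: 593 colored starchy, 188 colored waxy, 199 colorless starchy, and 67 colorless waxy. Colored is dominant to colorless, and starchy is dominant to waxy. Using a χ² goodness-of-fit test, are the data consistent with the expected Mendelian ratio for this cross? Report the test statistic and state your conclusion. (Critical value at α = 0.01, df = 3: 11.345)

A dihybrid F₂ with independent assortment and complete dominance at both loci gives a 9:3:3:1 phenotypic ratio.
The 9:3:3:1 ratio has 16 parts, so with N = 1047 the expected counts are:
  colored starchy: 1047 × 9/16 = 588.9375
  colored waxy: 1047 × 3/16 = 196.3125
  colorless starchy: 1047 × 3/16 = 196.3125
  colorless waxy: 1047 × 1/16 = 65.4375
χ² = Σ (O − E)² / E
  colored starchy: (593 − 588.9375)² / 588.9375 = 0.0280
  colored waxy: (188 − 196.3125)² / 196.3125 = 0.3520
  colorless starchy: (199 − 196.3125)² / 196.3125 = 0.0368
  colorless waxy: (67 − 65.4375)² / 65.4375 = 0.0373
χ² = 0.0280 + 0.3520 + 0.0368 + 0.0373 = 0.4541 ≈ 0.454
Degrees of freedom = 4 − 1 = 3; critical value at α = 0.01 is 11.345.
Since 0.454 < 11.345, we fail to reject the null hypothesis — the data are consistent with the 9:3:3:1 ratio.

0.454; consistent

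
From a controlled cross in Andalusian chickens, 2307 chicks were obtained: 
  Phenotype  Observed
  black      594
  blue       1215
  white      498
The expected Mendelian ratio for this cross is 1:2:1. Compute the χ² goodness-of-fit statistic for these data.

14.547

Total ratio parts = 4. Expected numbers out of 2307:
  black: 2307 × 1/4 = 576.75
  blue: 2307 × 2/4 = 1153.5
  white: 2307 × 1/4 = 576.75
χ² = Σ (O − E)² / E
  black: (594 − 576.75)² / 576.75 = 0.5159
  blue: (1215 − 1153.5)² / 1153.5 = 3.2789
  white: (498 − 576.75)² / 576.75 = 10.7526
χ² = 0.5159 + 3.2789 + 10.7526 = 14.5474 ≈ 14.547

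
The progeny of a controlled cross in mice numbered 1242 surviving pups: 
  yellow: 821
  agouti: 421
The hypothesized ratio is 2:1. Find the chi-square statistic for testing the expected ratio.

0.178

Expected counts for N = 1242 under a 2:1 ratio (total parts = 3):
  yellow: 1242 × 2/3 = 828
  agouti: 1242 × 1/3 = 414
χ² = Σ (O − E)² / E
  yellow: (821 − 828)² / 828 = 0.0592
  agouti: (421 − 414)² / 414 = 0.1184
χ² = 0.0592 + 0.1184 = 0.1776 ≈ 0.178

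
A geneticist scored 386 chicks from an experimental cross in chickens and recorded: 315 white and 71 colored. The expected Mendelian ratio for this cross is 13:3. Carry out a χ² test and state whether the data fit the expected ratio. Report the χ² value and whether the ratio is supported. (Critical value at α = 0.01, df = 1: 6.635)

0.032; consistent

Total ratio parts = 16. Expected numbers out of 386:
  white: 386 × 13/16 = 313.625
  colored: 386 × 3/16 = 72.375
χ² = Σ (O − E)² / E
  white: (315 − 313.625)² / 313.625 = 0.0060
  colored: (71 − 72.375)² / 72.375 = 0.0261
χ² = 0.0060 + 0.0261 = 0.0321 ≈ 0.032
Degrees of freedom = 2 − 1 = 1; critical value at α = 0.01 is 6.635.
Since 0.032 < 6.635, we fail to reject the null hypothesis — the data are consistent with the 13:3 ratio.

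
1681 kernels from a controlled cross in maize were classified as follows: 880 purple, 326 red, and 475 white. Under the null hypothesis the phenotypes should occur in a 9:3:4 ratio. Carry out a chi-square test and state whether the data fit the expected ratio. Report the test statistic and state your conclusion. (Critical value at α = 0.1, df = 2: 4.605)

Total ratio parts = 16. Expected numbers out of 1681:
  purple: 1681 × 9/16 = 945.5625
  red: 1681 × 3/16 = 315.1875
  white: 1681 × 4/16 = 420.25
χ² = Σ (O − E)² / E
  purple: (880 − 945.5625)² / 945.5625 = 4.5459
  red: (326 − 315.1875)² / 315.1875 = 0.3709
  white: (475 − 420.25)² / 420.25 = 7.1328
χ² = 4.5459 + 0.3709 + 7.1328 = 12.0496 ≈ 12.050
Degrees of freedom = 3 − 1 = 2; critical value at α = 0.1 is 4.605.
Since 12.050 > 4.605, we reject the null hypothesis — the data do not fit the 9:3:4 ratio.

12.050; not consistent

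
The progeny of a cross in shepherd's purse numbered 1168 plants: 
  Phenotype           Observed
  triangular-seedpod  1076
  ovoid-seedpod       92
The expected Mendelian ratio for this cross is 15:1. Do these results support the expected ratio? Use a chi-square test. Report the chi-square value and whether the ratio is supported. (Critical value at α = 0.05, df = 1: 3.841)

The 15:1 ratio has 16 parts, so with N = 1168 the expected counts are:
  triangular-seedpod: 1168 × 15/16 = 1095
  ovoid-seedpod: 1168 × 1/16 = 73
χ² = Σ (O − E)² / E
  triangular-seedpod: (1076 − 1095)² / 1095 = 0.3297
  ovoid-seedpod: (92 − 73)² / 73 = 4.9452
χ² = 0.3297 + 4.9452 = 5.2749 ≈ 5.275
Degrees of freedom = 2 − 1 = 1; critical value at α = 0.05 is 3.841.
Since 5.275 > 3.841, we reject the null hypothesis — the data do not fit the 15:1 ratio.

5.275; not consistent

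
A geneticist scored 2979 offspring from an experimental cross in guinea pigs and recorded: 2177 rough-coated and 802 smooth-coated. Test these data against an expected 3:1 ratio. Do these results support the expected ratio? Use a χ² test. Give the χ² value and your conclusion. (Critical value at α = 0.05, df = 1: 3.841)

Under the 3:1 hypothesis (Σ ratio = 4, N = 2979):
  rough-coated: 2979 × 3/4 = 2234.25
  smooth-coated: 2979 × 1/4 = 744.75
χ² = Σ (O − E)² / E
  rough-coated: (2177 − 2234.25)² / 2234.25 = 1.4670
  smooth-coated: (802 − 744.75)² / 744.75 = 4.4009
χ² = 1.4670 + 4.4009 = 5.8679 ≈ 5.868
Degrees of freedom = 2 − 1 = 1; critical value at α = 0.05 is 3.841.
Since 5.868 > 3.841, we reject the null hypothesis — the data do not fit the 3:1 ratio.

5.868; not consistent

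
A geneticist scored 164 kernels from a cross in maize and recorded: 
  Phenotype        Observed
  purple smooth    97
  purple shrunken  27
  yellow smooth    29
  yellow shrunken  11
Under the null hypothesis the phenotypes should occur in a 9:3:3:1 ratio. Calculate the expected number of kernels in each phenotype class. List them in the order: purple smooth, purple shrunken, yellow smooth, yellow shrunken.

92.25, 30.75, 30.75, 10.25

Total ratio parts = 16. Expected numbers out of 164:
  purple smooth: 164 × 9/16 = 92.25
  purple shrunken: 164 × 3/16 = 30.75
  yellow smooth: 164 × 3/16 = 30.75
  yellow shrunken: 164 × 1/16 = 10.25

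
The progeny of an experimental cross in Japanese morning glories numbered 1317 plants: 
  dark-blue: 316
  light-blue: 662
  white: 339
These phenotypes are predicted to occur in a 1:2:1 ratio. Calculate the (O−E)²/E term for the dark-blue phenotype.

0.533

Total ratio parts = 4. Expected numbers out of 1317:
  dark-blue: 1317 × 1/4 = 329.25
  light-blue: 1317 × 2/4 = 658.5
  white: 1317 × 1/4 = 329.25
Contribution of dark-blue: (316 − 329.25)² / 329.25 = 0.5332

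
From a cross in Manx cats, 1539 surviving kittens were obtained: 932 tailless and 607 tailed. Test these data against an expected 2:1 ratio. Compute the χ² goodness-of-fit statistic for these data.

25.836

Total ratio parts = 3. Expected numbers out of 1539:
  tailless: 1539 × 2/3 = 1026
  tailed: 1539 × 1/3 = 513
χ² = Σ (O − E)² / E
  tailless: (932 − 1026)² / 1026 = 8.6121
  tailed: (607 − 513)² / 513 = 17.2242
χ² = 8.6121 + 17.2242 = 25.8363 ≈ 25.836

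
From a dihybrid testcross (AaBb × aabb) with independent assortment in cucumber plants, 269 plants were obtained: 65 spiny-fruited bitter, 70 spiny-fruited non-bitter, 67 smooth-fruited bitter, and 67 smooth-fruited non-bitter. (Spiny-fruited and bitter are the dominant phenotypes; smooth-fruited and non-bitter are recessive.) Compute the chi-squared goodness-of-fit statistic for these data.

A dihybrid testcross with independent assortment gives a 1:1:1:1 ratio.
The 1:1:1:1 ratio has 4 parts, so with N = 269 the expected counts are:
  spiny-fruited bitter: 269 × 1/4 = 67.25
  spiny-fruited non-bitter: 269 × 1/4 = 67.25
  smooth-fruited bitter: 269 × 1/4 = 67.25
  smooth-fruited non-bitter: 269 × 1/4 = 67.25
χ² = Σ (O − E)² / E
  spiny-fruited bitter: (65 − 67.25)² / 67.25 = 0.0753
  spiny-fruited non-bitter: (70 − 67.25)² / 67.25 = 0.1125
  smooth-fruited bitter: (67 − 67.25)² / 67.25 = 0.0009
  smooth-fruited non-bitter: (67 − 67.25)² / 67.25 = 0.0009
χ² = 0.0753 + 0.1125 + 0.0009 + 0.0009 = 0.1896 ≈ 0.190

0.190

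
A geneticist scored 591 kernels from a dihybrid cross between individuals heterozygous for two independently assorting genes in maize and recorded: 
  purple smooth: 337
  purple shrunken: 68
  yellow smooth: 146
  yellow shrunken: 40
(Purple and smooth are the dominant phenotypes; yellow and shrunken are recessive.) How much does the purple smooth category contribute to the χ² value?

0.063

A dihybrid F₂ with independent assortment and complete dominance at both loci gives a 9:3:3:1 phenotypic ratio.
Under the 9:3:3:1 hypothesis (Σ ratio = 16, N = 591):
  purple smooth: 591 × 9/16 = 332.4375
  purple shrunken: 591 × 3/16 = 110.8125
  yellow smooth: 591 × 3/16 = 110.8125
  yellow shrunken: 591 × 1/16 = 36.9375
Contribution of purple smooth: (337 − 332.4375)² / 332.4375 = 0.0626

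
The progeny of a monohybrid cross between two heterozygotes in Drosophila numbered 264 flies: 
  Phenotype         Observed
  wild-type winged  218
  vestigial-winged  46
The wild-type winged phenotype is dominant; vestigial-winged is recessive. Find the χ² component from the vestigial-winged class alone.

6.061

For a monohybrid cross between heterozygotes with complete dominance, the expected phenotypic ratio is 3:1.
The 3:1 ratio has 4 parts, so with N = 264 the expected counts are:
  wild-type winged: 264 × 3/4 = 198
  vestigial-winged: 264 × 1/4 = 66
Contribution of vestigial-winged: (46 − 66)² / 66 = 6.0606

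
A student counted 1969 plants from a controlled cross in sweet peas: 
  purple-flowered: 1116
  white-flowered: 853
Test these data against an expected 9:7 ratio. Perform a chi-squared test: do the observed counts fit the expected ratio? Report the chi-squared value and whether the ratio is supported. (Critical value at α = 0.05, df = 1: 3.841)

Total ratio parts = 16. Expected numbers out of 1969:
  purple-flowered: 1969 × 9/16 = 1107.5625
  white-flowered: 1969 × 7/16 = 861.4375
χ² = Σ (O − E)² / E
  purple-flowered: (1116 − 1107.5625)² / 1107.5625 = 0.0643
  white-flowered: (853 − 861.4375)² / 861.4375 = 0.0826
χ² = 0.0643 + 0.0826 = 0.1469 ≈ 0.147
Degrees of freedom = 2 − 1 = 1; critical value at α = 0.05 is 3.841.
Since 0.147 < 3.841, we fail to reject the null hypothesis — the data are consistent with the 9:7 ratio.

0.147; consistent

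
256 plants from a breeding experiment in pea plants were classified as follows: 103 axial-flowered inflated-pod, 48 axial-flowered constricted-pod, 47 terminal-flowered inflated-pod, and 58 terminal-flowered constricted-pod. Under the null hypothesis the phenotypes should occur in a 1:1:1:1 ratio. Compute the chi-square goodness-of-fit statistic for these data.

Total ratio parts = 4. Expected numbers out of 256:
  axial-flowered inflated-pod: 256 × 1/4 = 64
  axial-flowered constricted-pod: 256 × 1/4 = 64
  terminal-flowered inflated-pod: 256 × 1/4 = 64
  terminal-flowered constricted-pod: 256 × 1/4 = 64
χ² = Σ (O − E)² / E
  axial-flowered inflated-pod: (103 − 64)² / 64 = 23.7656
  axial-flowered constricted-pod: (48 − 64)² / 64 = 4.0000
  terminal-flowered inflated-pod: (47 − 64)² / 64 = 4.5156
  terminal-flowered constricted-pod: (58 − 64)² / 64 = 0.5625
χ² = 23.7656 + 4.0000 + 4.5156 + 0.5625 = 32.8437 ≈ 32.844

32.844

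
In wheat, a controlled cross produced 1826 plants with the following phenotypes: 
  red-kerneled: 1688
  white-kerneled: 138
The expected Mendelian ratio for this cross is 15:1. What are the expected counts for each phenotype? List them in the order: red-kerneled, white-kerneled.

1711.875, 114.125

Total ratio parts = 16. Expected numbers out of 1826:
  red-kerneled: 1826 × 15/16 = 1711.875
  white-kerneled: 1826 × 1/16 = 114.125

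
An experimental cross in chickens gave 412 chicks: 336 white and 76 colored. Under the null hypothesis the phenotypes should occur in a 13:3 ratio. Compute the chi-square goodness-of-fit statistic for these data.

The 13:3 ratio has 16 parts, so with N = 412 the expected counts are:
  white: 412 × 13/16 = 334.75
  colored: 412 × 3/16 = 77.25
χ² = Σ (O − E)² / E
  white: (336 − 334.75)² / 334.75 = 0.0047
  colored: (76 − 77.25)² / 77.25 = 0.0202
χ² = 0.0047 + 0.0202 = 0.0249 ≈ 0.025

0.025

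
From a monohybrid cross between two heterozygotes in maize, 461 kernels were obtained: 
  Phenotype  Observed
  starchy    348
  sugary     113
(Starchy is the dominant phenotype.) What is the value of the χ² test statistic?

0.059

For a monohybrid cross between heterozygotes with complete dominance, the expected phenotypic ratio is 3:1.
Expected counts for N = 461 under a 3:1 ratio (total parts = 4):
  starchy: 461 × 3/4 = 345.75
  sugary: 461 × 1/4 = 115.25
χ² = Σ (O − E)² / E
  starchy: (348 − 345.75)² / 345.75 = 0.0146
  sugary: (113 − 115.25)² / 115.25 = 0.0439
χ² = 0.0146 + 0.0439 = 0.0585 ≈ 0.059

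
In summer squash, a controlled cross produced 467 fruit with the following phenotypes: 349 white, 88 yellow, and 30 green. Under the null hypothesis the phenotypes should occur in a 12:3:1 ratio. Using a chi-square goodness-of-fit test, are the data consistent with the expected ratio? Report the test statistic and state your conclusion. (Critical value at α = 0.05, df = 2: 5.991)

Total ratio parts = 16. Expected numbers out of 467:
  white: 467 × 12/16 = 350.25
  yellow: 467 × 3/16 = 87.5625
  green: 467 × 1/16 = 29.1875
χ² = Σ (O − E)² / E
  white: (349 − 350.25)² / 350.25 = 0.0045
  yellow: (88 − 87.5625)² / 87.5625 = 0.0022
  green: (30 − 29.1875)² / 29.1875 = 0.0226
χ² = 0.0045 + 0.0022 + 0.0226 = 0.0293 ≈ 0.029
Degrees of freedom = 3 − 1 = 2; critical value at α = 0.05 is 5.991.
Since 0.029 < 5.991, we fail to reject the null hypothesis — the data are consistent with the 12:3:1 ratio.

0.029; consistent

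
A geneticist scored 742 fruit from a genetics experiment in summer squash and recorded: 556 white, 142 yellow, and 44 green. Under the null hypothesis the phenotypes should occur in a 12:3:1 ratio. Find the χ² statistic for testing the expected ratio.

0.181

Under the 12:3:1 hypothesis (Σ ratio = 16, N = 742):
  white: 742 × 12/16 = 556.5
  yellow: 742 × 3/16 = 139.125
  green: 742 × 1/16 = 46.375
χ² = Σ (O − E)² / E
  white: (556 − 556.5)² / 556.5 = 0.0004
  yellow: (142 − 139.125)² / 139.125 = 0.0594
  green: (44 − 46.375)² / 46.375 = 0.1216
χ² = 0.0004 + 0.0594 + 0.1216 = 0.1814 ≈ 0.181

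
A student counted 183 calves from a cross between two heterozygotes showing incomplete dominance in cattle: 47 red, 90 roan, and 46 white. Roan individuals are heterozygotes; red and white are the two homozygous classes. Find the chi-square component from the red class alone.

0.034

With incomplete dominance, a heterozygote × heterozygote cross gives a 1:2:1 phenotypic ratio.
Total ratio parts = 4. Expected numbers out of 183:
  red: 183 × 1/4 = 45.75
  roan: 183 × 2/4 = 91.5
  white: 183 × 1/4 = 45.75
Contribution of red: (47 − 45.75)² / 45.75 = 0.0342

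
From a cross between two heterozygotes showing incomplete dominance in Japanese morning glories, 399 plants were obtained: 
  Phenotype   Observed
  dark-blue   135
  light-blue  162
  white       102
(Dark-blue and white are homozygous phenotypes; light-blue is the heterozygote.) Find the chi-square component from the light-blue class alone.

With incomplete dominance, a heterozygote × heterozygote cross gives a 1:2:1 phenotypic ratio.
Total ratio parts = 4. Expected numbers out of 399:
  dark-blue: 399 × 1/4 = 99.75
  light-blue: 399 × 2/4 = 199.5
  white: 399 × 1/4 = 99.75
Contribution of light-blue: (162 − 199.5)² / 199.5 = 7.0489

7.049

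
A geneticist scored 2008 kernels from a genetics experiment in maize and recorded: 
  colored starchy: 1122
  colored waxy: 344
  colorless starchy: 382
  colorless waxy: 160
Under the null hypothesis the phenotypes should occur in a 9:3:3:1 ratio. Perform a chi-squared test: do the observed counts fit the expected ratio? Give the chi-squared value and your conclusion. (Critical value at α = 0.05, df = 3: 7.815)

Expected counts for N = 2008 under a 9:3:3:1 ratio (total parts = 16):
  colored starchy: 2008 × 9/16 = 1129.5
  colored waxy: 2008 × 3/16 = 376.5
  colorless starchy: 2008 × 3/16 = 376.5
  colorless waxy: 2008 × 1/16 = 125.5
χ² = Σ (O − E)² / E
  colored starchy: (1122 − 1129.5)² / 1129.5 = 0.0498
  colored waxy: (344 − 376.5)² / 376.5 = 2.8054
  colorless starchy: (382 − 376.5)² / 376.5 = 0.0803
  colorless waxy: (160 − 125.5)² / 125.5 = 9.4841
χ² = 0.0498 + 2.8054 + 0.0803 + 9.4841 = 12.4196 ≈ 12.420
Degrees of freedom = 4 − 1 = 3; critical value at α = 0.05 is 7.815.
Since 12.420 > 7.815, we reject the null hypothesis — the data do not fit the 9:3:3:1 ratio.

12.420; not consistent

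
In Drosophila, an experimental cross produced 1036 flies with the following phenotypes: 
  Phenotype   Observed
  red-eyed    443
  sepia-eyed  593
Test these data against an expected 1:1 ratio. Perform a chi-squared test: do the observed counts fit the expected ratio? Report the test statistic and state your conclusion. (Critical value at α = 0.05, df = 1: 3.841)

Under the 1:1 hypothesis (Σ ratio = 2, N = 1036):
  red-eyed: 1036 × 1/2 = 518
  sepia-eyed: 1036 × 1/2 = 518
χ² = Σ (O − E)² / E
  red-eyed: (443 − 518)² / 518 = 10.8591
  sepia-eyed: (593 − 518)² / 518 = 10.8591
χ² = 10.8591 + 10.8591 = 21.7182 ≈ 21.718
Degrees of freedom = 2 − 1 = 1; critical value at α = 0.05 is 3.841.
Since 21.718 > 3.841, we reject the null hypothesis — the data do not fit the 1:1 ratio.

21.718; not consistent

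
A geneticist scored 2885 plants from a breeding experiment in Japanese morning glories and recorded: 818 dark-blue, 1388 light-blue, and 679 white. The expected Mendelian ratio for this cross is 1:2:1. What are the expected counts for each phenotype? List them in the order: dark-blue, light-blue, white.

721.25, 1442.5, 721.25

The 1:2:1 ratio has 4 parts, so with N = 2885 the expected counts are:
  dark-blue: 2885 × 1/4 = 721.25
  light-blue: 2885 × 2/4 = 1442.5
  white: 2885 × 1/4 = 721.25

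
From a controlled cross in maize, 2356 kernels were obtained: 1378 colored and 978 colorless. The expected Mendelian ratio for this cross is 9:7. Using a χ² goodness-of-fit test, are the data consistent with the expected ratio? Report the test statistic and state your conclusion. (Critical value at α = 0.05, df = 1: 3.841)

Total ratio parts = 16. Expected numbers out of 2356:
  colored: 2356 × 9/16 = 1325.25
  colorless: 2356 × 7/16 = 1030.75
χ² = Σ (O − E)² / E
  colored: (1378 − 1325.25)² / 1325.25 = 2.0997
  colorless: (978 − 1030.75)² / 1030.75 = 2.6996
χ² = 2.0997 + 2.6996 = 4.7993 ≈ 4.799
Degrees of freedom = 2 − 1 = 1; critical value at α = 0.05 is 3.841.
Since 4.799 > 3.841, we reject the null hypothesis — the data do not fit the 9:7 ratio.

4.799; not consistent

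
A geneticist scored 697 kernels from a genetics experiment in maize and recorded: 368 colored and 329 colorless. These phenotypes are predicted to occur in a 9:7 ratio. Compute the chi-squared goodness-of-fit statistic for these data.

The 9:7 ratio has 16 parts, so with N = 697 the expected counts are:
  colored: 697 × 9/16 = 392.0625
  colorless: 697 × 7/16 = 304.9375
χ² = Σ (O − E)² / E
  colored: (368 − 392.0625)² / 392.0625 = 1.4768
  colorless: (329 − 304.9375)² / 304.9375 = 1.8988
χ² = 1.4768 + 1.8988 = 3.3756 ≈ 3.376

3.376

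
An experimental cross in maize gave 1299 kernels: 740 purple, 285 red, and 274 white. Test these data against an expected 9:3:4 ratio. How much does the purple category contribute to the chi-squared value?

0.119

The 9:3:4 ratio has 16 parts, so with N = 1299 the expected counts are:
  purple: 1299 × 9/16 = 730.6875
  red: 1299 × 3/16 = 243.5625
  white: 1299 × 4/16 = 324.75
Contribution of purple: (740 − 730.6875)² / 730.6875 = 0.1187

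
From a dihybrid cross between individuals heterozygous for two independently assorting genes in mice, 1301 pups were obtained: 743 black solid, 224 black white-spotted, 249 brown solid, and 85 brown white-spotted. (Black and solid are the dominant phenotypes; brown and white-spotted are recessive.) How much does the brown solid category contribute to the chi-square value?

A dihybrid F₂ with independent assortment and complete dominance at both loci gives a 9:3:3:1 phenotypic ratio.
The 9:3:3:1 ratio has 16 parts, so with N = 1301 the expected counts are:
  black solid: 1301 × 9/16 = 731.8125
  black white-spotted: 1301 × 3/16 = 243.9375
  brown solid: 1301 × 3/16 = 243.9375
  brown white-spotted: 1301 × 1/16 = 81.3125
Contribution of brown solid: (249 − 243.9375)² / 243.9375 = 0.1051

0.105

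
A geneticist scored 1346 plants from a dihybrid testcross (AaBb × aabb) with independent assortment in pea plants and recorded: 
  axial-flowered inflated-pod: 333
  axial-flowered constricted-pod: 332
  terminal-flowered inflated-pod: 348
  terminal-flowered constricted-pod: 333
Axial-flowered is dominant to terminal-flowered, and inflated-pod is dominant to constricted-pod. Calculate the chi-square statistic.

0.526

A dihybrid testcross with independent assortment gives a 1:1:1:1 ratio.
Total ratio parts = 4. Expected numbers out of 1346:
  axial-flowered inflated-pod: 1346 × 1/4 = 336.5
  axial-flowered constricted-pod: 1346 × 1/4 = 336.5
  terminal-flowered inflated-pod: 1346 × 1/4 = 336.5
  terminal-flowered constricted-pod: 1346 × 1/4 = 336.5
χ² = Σ (O − E)² / E
  axial-flowered inflated-pod: (333 − 336.5)² / 336.5 = 0.0364
  axial-flowered constricted-pod: (332 − 336.5)² / 336.5 = 0.0602
  terminal-flowered inflated-pod: (348 − 336.5)² / 336.5 = 0.3930
  terminal-flowered constricted-pod: (333 − 336.5)² / 336.5 = 0.0364
χ² = 0.0364 + 0.0602 + 0.3930 + 0.0364 = 0.526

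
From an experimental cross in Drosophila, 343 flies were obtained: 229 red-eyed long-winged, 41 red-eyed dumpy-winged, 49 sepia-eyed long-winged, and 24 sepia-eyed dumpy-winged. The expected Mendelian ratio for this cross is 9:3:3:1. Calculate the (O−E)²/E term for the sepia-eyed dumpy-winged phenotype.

0.306

Expected counts for N = 343 under a 9:3:3:1 ratio (total parts = 16):
  red-eyed long-winged: 343 × 9/16 = 192.9375
  red-eyed dumpy-winged: 343 × 3/16 = 64.3125
  sepia-eyed long-winged: 343 × 3/16 = 64.3125
  sepia-eyed dumpy-winged: 343 × 1/16 = 21.4375
Contribution of sepia-eyed dumpy-winged: (24 − 21.4375)² / 21.4375 = 0.3063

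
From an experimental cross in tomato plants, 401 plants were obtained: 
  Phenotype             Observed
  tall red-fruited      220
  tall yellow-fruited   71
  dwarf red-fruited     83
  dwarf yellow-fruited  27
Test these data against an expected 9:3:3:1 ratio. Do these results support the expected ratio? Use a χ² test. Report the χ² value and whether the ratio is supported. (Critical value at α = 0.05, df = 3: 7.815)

1.332; consistent

Total ratio parts = 16. Expected numbers out of 401:
  tall red-fruited: 401 × 9/16 = 225.5625
  tall yellow-fruited: 401 × 3/16 = 75.1875
  dwarf red-fruited: 401 × 3/16 = 75.1875
  dwarf yellow-fruited: 401 × 1/16 = 25.0625
χ² = Σ (O − E)² / E
  tall red-fruited: (220 − 225.5625)² / 225.5625 = 0.1372
  tall yellow-fruited: (71 − 75.1875)² / 75.1875 = 0.2332
  dwarf red-fruited: (83 − 75.1875)² / 75.1875 = 0.8118
  dwarf yellow-fruited: (27 − 25.0625)² / 25.0625 = 0.1498
χ² = 0.1372 + 0.2332 + 0.8118 + 0.1498 = 1.332
Degrees of freedom = 4 − 1 = 3; critical value at α = 0.05 is 7.815.
Since 1.332 < 7.815, we fail to reject the null hypothesis — the data are consistent with the 9:3:3:1 ratio.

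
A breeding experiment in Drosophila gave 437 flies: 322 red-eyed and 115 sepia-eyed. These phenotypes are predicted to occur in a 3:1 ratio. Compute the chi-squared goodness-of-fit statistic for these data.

Expected counts for N = 437 under a 3:1 ratio (total parts = 4):
  red-eyed: 437 × 3/4 = 327.75
  sepia-eyed: 437 × 1/4 = 109.25
χ² = Σ (O − E)² / E
  red-eyed: (322 − 327.75)² / 327.75 = 0.1009
  sepia-eyed: (115 − 109.25)² / 109.25 = 0.3026
χ² = 0.1009 + 0.3026 = 0.4035 ≈ 0.404

0.404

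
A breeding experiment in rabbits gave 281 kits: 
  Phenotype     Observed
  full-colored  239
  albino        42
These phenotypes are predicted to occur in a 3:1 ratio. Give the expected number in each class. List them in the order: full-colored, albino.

Under the 3:1 hypothesis (Σ ratio = 4, N = 281):
  full-colored: 281 × 3/4 = 210.75
  albino: 281 × 1/4 = 70.25

210.75, 70.25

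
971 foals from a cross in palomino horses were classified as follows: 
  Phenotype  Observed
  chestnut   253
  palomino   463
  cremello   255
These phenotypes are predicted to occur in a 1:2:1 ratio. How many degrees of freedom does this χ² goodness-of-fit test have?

A goodness-of-fit test with 3 phenotype classes has df = 3 − 1 = 2.

2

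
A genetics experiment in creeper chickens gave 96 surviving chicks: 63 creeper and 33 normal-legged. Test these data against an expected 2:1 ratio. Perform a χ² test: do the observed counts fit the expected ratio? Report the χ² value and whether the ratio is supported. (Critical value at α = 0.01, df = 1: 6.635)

0.047; consistent

Under the 2:1 hypothesis (Σ ratio = 3, N = 96):
  creeper: 96 × 2/3 = 64
  normal-legged: 96 × 1/3 = 32
χ² = Σ (O − E)² / E
  creeper: (63 − 64)² / 64 = 0.0156
  normal-legged: (33 − 32)² / 32 = 0.0312
χ² = 0.0156 + 0.0312 = 0.0468 ≈ 0.047
Degrees of freedom = 2 − 1 = 1; critical value at α = 0.01 is 6.635.
Since 0.047 < 6.635, we fail to reject the null hypothesis — the data are consistent with the 2:1 ratio.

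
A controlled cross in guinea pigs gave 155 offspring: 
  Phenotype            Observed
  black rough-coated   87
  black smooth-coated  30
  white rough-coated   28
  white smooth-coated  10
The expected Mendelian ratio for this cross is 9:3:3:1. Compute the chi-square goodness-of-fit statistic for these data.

0.080

Total ratio parts = 16. Expected numbers out of 155:
  black rough-coated: 155 × 9/16 = 87.1875
  black smooth-coated: 155 × 3/16 = 29.0625
  white rough-coated: 155 × 3/16 = 29.0625
  white smooth-coated: 155 × 1/16 = 9.6875
χ² = Σ (O − E)² / E
  black rough-coated: (87 − 87.1875)² / 87.1875 = 0.0004
  black smooth-coated: (30 − 29.0625)² / 29.0625 = 0.0302
  white rough-coated: (28 − 29.0625)² / 29.0625 = 0.0388
  white smooth-coated: (10 − 9.6875)² / 9.6875 = 0.0101
χ² = 0.0004 + 0.0302 + 0.0388 + 0.0101 = 0.0795 ≈ 0.080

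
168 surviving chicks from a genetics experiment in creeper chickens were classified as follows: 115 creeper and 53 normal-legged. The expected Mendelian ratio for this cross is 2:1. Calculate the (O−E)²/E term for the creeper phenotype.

Expected counts for N = 168 under a 2:1 ratio (total parts = 3):
  creeper: 168 × 2/3 = 112
  normal-legged: 168 × 1/3 = 56
Contribution of creeper: (115 − 112)² / 112 = 0.0804

0.080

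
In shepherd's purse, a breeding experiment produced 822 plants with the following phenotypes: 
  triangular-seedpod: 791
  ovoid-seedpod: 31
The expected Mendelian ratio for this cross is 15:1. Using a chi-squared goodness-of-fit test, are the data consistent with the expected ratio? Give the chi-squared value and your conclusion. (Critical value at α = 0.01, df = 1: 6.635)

8.619; not consistent

Total ratio parts = 16. Expected numbers out of 822:
  triangular-seedpod: 822 × 15/16 = 770.625
  ovoid-seedpod: 822 × 1/16 = 51.375
χ² = Σ (O − E)² / E
  triangular-seedpod: (791 − 770.625)² / 770.625 = 0.5387
  ovoid-seedpod: (31 − 51.375)² / 51.375 = 8.0806
χ² = 0.5387 + 8.0806 = 8.6193 ≈ 8.619
Degrees of freedom = 2 − 1 = 1; critical value at α = 0.01 is 6.635.
Since 8.619 > 6.635, we reject the null hypothesis — the data do not fit the 15:1 ratio.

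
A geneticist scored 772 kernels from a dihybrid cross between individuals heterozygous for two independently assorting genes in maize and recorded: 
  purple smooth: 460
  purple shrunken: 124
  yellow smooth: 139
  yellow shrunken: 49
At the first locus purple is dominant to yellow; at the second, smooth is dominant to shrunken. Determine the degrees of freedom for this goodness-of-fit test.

A dihybrid F₂ with independent assortment and complete dominance at both loci gives a 9:3:3:1 phenotypic ratio.
A goodness-of-fit test with 4 phenotype classes has df = 4 − 1 = 3.

3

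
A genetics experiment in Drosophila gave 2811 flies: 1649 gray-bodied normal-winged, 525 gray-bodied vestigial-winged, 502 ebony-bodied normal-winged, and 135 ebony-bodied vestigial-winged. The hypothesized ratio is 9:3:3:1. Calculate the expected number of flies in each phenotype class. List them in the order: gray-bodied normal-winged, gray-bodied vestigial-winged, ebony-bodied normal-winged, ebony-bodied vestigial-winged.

1581.1875, 527.0625, 527.0625, 175.6875

The 9:3:3:1 ratio has 16 parts, so with N = 2811 the expected counts are:
  gray-bodied normal-winged: 2811 × 9/16 = 1581.1875
  gray-bodied vestigial-winged: 2811 × 3/16 = 527.0625
  ebony-bodied normal-winged: 2811 × 3/16 = 527.0625
  ebony-bodied vestigial-winged: 2811 × 1/16 = 175.6875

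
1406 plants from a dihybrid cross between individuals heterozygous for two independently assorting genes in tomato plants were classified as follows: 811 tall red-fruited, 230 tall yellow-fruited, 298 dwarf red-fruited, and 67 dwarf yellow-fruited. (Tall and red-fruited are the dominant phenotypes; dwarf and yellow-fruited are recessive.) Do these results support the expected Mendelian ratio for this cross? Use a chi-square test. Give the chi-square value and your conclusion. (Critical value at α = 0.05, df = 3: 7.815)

14.242; not consistent

A dihybrid F₂ with independent assortment and complete dominance at both loci gives a 9:3:3:1 phenotypic ratio.
Expected counts for N = 1406 under a 9:3:3:1 ratio (total parts = 16):
  tall red-fruited: 1406 × 9/16 = 790.875
  tall yellow-fruited: 1406 × 3/16 = 263.625
  dwarf red-fruited: 1406 × 3/16 = 263.625
  dwarf yellow-fruited: 1406 × 1/16 = 87.875
χ² = Σ (O − E)² / E
  tall red-fruited: (811 − 790.875)² / 790.875 = 0.5121
  tall yellow-fruited: (230 − 263.625)² / 263.625 = 4.2888
  dwarf red-fruited: (298 − 263.625)² / 263.625 = 4.4823
  dwarf yellow-fruited: (67 − 87.875)² / 87.875 = 4.9589
χ² = 0.5121 + 4.2888 + 4.4823 + 4.9589 = 14.2421 ≈ 14.242
Degrees of freedom = 4 − 1 = 3; critical value at α = 0.05 is 7.815.
Since 14.242 > 7.815, we reject the null hypothesis — the data do not fit the 9:3:3:1 ratio.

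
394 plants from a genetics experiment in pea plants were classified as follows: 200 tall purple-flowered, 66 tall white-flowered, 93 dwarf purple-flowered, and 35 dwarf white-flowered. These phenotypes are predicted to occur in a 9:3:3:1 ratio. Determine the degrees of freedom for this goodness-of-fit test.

A goodness-of-fit test with 4 phenotype classes has df = 4 − 1 = 3.

3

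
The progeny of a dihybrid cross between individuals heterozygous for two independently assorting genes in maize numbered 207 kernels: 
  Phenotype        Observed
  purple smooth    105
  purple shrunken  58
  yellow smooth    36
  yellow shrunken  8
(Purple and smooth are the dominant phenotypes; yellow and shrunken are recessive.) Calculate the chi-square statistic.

12.697

A dihybrid F₂ with independent assortment and complete dominance at both loci gives a 9:3:3:1 phenotypic ratio.
Total ratio parts = 16. Expected numbers out of 207:
  purple smooth: 207 × 9/16 = 116.4375
  purple shrunken: 207 × 3/16 = 38.8125
  yellow smooth: 207 × 3/16 = 38.8125
  yellow shrunken: 207 × 1/16 = 12.9375
χ² = Σ (O − E)² / E
  purple smooth: (105 − 116.4375)² / 116.4375 = 1.1235
  purple shrunken: (58 − 38.8125)² / 38.8125 = 9.4856
  yellow smooth: (36 − 38.8125)² / 38.8125 = 0.2038
  yellow shrunken: (8 − 12.9375)² / 12.9375 = 1.8844
χ² = 1.1235 + 9.4856 + 0.2038 + 1.8844 = 12.6973 ≈ 12.697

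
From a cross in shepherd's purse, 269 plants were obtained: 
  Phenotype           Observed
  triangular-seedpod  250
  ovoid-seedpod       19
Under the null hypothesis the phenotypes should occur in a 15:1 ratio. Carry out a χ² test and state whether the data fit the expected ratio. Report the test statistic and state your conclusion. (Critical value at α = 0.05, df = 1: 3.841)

The 15:1 ratio has 16 parts, so with N = 269 the expected counts are:
  triangular-seedpod: 269 × 15/16 = 252.1875
  ovoid-seedpod: 269 × 1/16 = 16.8125
χ² = Σ (O − E)² / E
  triangular-seedpod: (250 − 252.1875)² / 252.1875 = 0.0190
  ovoid-seedpod: (19 − 16.8125)² / 16.8125 = 0.2846
χ² = 0.0190 + 0.2846 = 0.3036 ≈ 0.304
Degrees of freedom = 2 − 1 = 1; critical value at α = 0.05 is 3.841.
Since 0.304 < 3.841, we fail to reject the null hypothesis — the data are consistent with the 15:1 ratio.

0.304; consistent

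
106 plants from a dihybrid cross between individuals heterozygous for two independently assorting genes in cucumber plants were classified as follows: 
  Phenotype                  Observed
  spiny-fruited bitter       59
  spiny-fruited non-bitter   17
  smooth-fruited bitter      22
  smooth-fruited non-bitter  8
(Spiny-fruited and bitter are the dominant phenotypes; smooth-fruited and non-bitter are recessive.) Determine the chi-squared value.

0.935

A dihybrid F₂ with independent assortment and complete dominance at both loci gives a 9:3:3:1 phenotypic ratio.
Total ratio parts = 16. Expected numbers out of 106:
  spiny-fruited bitter: 106 × 9/16 = 59.625
  spiny-fruited non-bitter: 106 × 3/16 = 19.875
  smooth-fruited bitter: 106 × 3/16 = 19.875
  smooth-fruited non-bitter: 106 × 1/16 = 6.625
χ² = Σ (O − E)² / E
  spiny-fruited bitter: (59 − 59.625)² / 59.625 = 0.0066
  spiny-fruited non-bitter: (17 − 19.875)² / 19.875 = 0.4159
  smooth-fruited bitter: (22 − 19.875)² / 19.875 = 0.2272
  smooth-fruited non-bitter: (8 − 6.625)² / 6.625 = 0.2854
χ² = 0.0066 + 0.4159 + 0.2272 + 0.2854 = 0.9351 ≈ 0.935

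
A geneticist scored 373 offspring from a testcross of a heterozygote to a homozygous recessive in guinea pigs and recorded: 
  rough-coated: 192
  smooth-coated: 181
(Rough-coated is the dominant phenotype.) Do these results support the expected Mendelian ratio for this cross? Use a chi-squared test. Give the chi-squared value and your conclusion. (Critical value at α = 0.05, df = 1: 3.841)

A testcross of a heterozygote (Aa × aa) gives a 1:1 phenotypic ratio.
Total ratio parts = 2. Expected numbers out of 373:
  rough-coated: 373 × 1/2 = 186.5
  smooth-coated: 373 × 1/2 = 186.5
χ² = Σ (O − E)² / E
  rough-coated: (192 − 186.5)² / 186.5 = 0.1622
  smooth-coated: (181 − 186.5)² / 186.5 = 0.1622
χ² = 0.1622 + 0.1622 = 0.3244 ≈ 0.324
Degrees of freedom = 2 − 1 = 1; critical value at α = 0.05 is 3.841.
Since 0.324 < 3.841, we fail to reject the null hypothesis — the data are consistent with the 1:1 ratio.

0.324; consistent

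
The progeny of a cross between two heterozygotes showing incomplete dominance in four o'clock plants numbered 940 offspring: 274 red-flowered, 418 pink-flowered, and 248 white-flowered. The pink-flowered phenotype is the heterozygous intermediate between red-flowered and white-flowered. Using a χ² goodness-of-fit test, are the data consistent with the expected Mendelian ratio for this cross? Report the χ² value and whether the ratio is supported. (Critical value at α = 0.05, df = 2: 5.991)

12.945; not consistent

With incomplete dominance, a heterozygote × heterozygote cross gives a 1:2:1 phenotypic ratio.
The 1:2:1 ratio has 4 parts, so with N = 940 the expected counts are:
  red-flowered: 940 × 1/4 = 235
  pink-flowered: 940 × 2/4 = 470
  white-flowered: 940 × 1/4 = 235
χ² = Σ (O − E)² / E
  red-flowered: (274 − 235)² / 235 = 6.4723
  pink-flowered: (418 − 470)² / 470 = 5.7532
  white-flowered: (248 − 235)² / 235 = 0.7191
χ² = 6.4723 + 5.7532 + 0.7191 = 12.9446 ≈ 12.945
Degrees of freedom = 3 − 1 = 2; critical value at α = 0.05 is 5.991.
Since 12.945 > 5.991, we reject the null hypothesis — the data do not fit the 1:2:1 ratio.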